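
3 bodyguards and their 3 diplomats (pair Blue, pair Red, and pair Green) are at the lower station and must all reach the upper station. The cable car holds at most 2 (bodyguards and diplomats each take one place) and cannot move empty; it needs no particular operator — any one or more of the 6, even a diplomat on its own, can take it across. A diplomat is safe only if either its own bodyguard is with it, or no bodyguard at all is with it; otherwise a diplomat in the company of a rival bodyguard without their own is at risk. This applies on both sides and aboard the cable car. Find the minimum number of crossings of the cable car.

Counting alone: each trip to the upper station takes at most 2 across and each return brings at least 1 back, so after t trips out (and t−1 returns) at most 2t − (t−1) of the 6 are across; that first reaches 6 at t = 5, so at least 9 crossings are needed.
The safety rule pushes this higher. Following every safe sequence of crossings, the most of the 6 that can be at the upper station as the cable car arrives there on crossing 9 is 5 — never all 6.
So no plan with fewer than 11 crossings exists, and this one achieves 11:
1. bodyguard Blue and diplomat Blue cross → the upper station.
2. bodyguard Blue crosses ← the lower station.
3. diplomat Green and diplomat Red cross → the upper station.
4. diplomat Blue crosses ← the lower station.
5. bodyguard Green and bodyguard Red cross → the upper station.
6. bodyguard Red and diplomat Red cross ← the lower station.
7. bodyguard Blue and bodyguard Red cross → the upper station.
8. diplomat Green crosses ← the lower station.
9. diplomat Blue and diplomat Red cross → the upper station.
10. bodyguard Green crosses ← the lower station.
11. bodyguard Green and diplomat Green cross → the upper station.

11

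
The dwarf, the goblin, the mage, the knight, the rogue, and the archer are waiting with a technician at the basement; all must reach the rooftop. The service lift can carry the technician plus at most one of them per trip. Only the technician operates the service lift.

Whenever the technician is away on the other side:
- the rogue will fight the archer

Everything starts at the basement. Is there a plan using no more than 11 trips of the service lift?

Yes

Yes — this plan uses 11 crossings (≤ 11):
1. Technician goes to the rooftop with the rogue.  [the basement: the archer, the dwarf, the goblin, the knight, the mage | the rooftop: the rogue]
2. Technician goes back to the basement alone.  [the basement: the archer, the dwarf, the goblin, the knight, the mage | the rooftop: the rogue]
3. Technician goes to the rooftop with the dwarf.  [the basement: the archer, the goblin, the knight, the mage | the rooftop: the dwarf, the rogue]
4. Technician goes back to the basement alone.  [the basement: the archer, the goblin, the knight, the mage | the rooftop: the dwarf, the rogue]
5. Technician goes to the rooftop with the goblin.  [the basement: the archer, the knight, the mage | the rooftop: the dwarf, the goblin, the rogue]
6. Technician goes back to the basement alone.  [the basement: the archer, the knight, the mage | the rooftop: the dwarf, the goblin, the rogue]
7. Technician goes to the rooftop with the mage.  [the basement: the archer, the knight | the rooftop: the dwarf, the goblin, the mage, the rogue]
8. Technician goes back to the basement alone.  [the basement: the archer, the knight | the rooftop: the dwarf, the goblin, the mage, the rogue]
9. Technician goes to the rooftop with the knight.  [the basement: the archer | the rooftop: the dwarf, the goblin, the knight, the mage, the rogue]
10. Technician goes back to the basement alone.  [the basement: the archer | the rooftop: the dwarf, the goblin, the knight, the mage, the rogue]
11. Technician goes to the rooftop with the archer.  [the basement: — | the rooftop: the archer, the dwarf, the goblin, the knight, the mage, the rogue]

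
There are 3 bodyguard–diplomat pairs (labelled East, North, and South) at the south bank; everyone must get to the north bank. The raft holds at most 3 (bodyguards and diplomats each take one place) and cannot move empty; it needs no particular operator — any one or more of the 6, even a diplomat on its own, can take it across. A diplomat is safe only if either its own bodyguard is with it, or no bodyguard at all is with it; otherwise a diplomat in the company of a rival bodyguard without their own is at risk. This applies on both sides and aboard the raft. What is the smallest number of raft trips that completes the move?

5

Counting alone: each trip to the north bank takes at most 3 across and each return brings at least 1 back, so after t trips out (and t−1 returns) at most 3t − (t−1) of the 6 are across; that first reaches 6 at t = 3, so at least 5 crossings are needed.
The plan below uses exactly 5 crossings, so it is optimal:
1. bodyguard East and diplomat East cross → the north bank.
2. bodyguard East crosses ← the south bank.
3. bodyguard East, bodyguard North, and bodyguard South cross → the north bank.
4. diplomat East crosses ← the south bank.
5. diplomat East, diplomat North, and diplomat South cross → the north bank.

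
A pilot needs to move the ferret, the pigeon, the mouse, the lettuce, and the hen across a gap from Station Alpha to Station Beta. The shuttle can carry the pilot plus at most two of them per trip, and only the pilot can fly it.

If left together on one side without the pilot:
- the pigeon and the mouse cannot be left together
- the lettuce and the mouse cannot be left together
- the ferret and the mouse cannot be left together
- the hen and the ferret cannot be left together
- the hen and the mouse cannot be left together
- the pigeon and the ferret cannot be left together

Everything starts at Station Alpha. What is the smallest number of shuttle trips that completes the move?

Counting alone: the pilot can take at most 2 across per trip to Station Beta, so moving all 5 needs at least 3 loaded trips out, with a return between consecutive ones — at least 5 crossings.
The safety rule pushes this higher. Following every safe sequence of crossings, the most of the 5 that can be at Station Beta as the shuttle arrives there on crossing 5 is 4 — never all 5.
So no plan with fewer than 7 crossings exists, and this one achieves 7:
1. Pilot goes to Station Beta with the ferret and the mouse.  [Station Alpha: the hen, the lettuce, the pigeon | Station Beta: the ferret, the mouse]
2. Pilot goes back to Station Alpha with the ferret.  [Station Alpha: the ferret, the hen, the lettuce, the pigeon | Station Beta: the mouse]
3. Pilot goes to Station Beta with the ferret and the lettuce.  [Station Alpha: the hen, the pigeon | Station Beta: the ferret, the lettuce, the mouse]
4. Pilot goes back to Station Alpha with the mouse.  [Station Alpha: the hen, the mouse, the pigeon | Station Beta: the ferret, the lettuce]
5. Pilot goes to Station Beta with the hen and the pigeon.  [Station Alpha: the mouse | Station Beta: the ferret, the hen, the lettuce, the pigeon]
6. Pilot goes back to Station Alpha with the ferret.  [Station Alpha: the ferret, the mouse | Station Beta: the hen, the lettuce, the pigeon]
7. Pilot goes to Station Beta with the ferret and the mouse.  [Station Alpha: — | Station Beta: the ferret, the hen, the lettuce, the mouse, the pigeon]

7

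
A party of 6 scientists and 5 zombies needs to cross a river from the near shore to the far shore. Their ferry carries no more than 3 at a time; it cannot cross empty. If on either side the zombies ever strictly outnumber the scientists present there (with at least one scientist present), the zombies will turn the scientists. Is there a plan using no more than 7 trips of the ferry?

Counting alone: each trip to the far shore takes at most 3 across and each return brings at least 1 back, so after t trips out (and t−1 returns) at most 3t − (t−1) of the 11 are across; that first reaches 11 at t = 5, so at least 9 crossings are needed.
Since 7 < 9, 7 crossings cannot be enough. (The shortest complete plan in fact takes 9:)
1. 3 zombies → the far shore.  (the near shore: 6S 2Z; the far shore: 0S 3Z)
2. 1 zombie ← the near shore.  (the near shore: 6S 3Z; the far shore: 0S 2Z)
3. 3 scientists → the far shore.  (the near shore: 3S 3Z; the far shore: 3S 2Z)
4. 1 scientist ← the near shore.  (the near shore: 4S 3Z; the far shore: 2S 2Z)
5. 2 scientists and 1 zombie → the far shore.  (the near shore: 2S 2Z; the far shore: 4S 3Z)
6. 1 scientist ← the near shore.  (the near shore: 3S 2Z; the far shore: 3S 3Z)
7. 2 scientists and 1 zombie → the far shore.  (the near shore: 1S 1Z; the far shore: 5S 4Z)
8. 1 scientist ← the near shore.  (the near shore: 2S 1Z; the far shore: 4S 4Z)
9. 2 scientists and 1 zombie → the far shore.  (the near shore: 0S 0Z; the far shore: 6S 5Z)

No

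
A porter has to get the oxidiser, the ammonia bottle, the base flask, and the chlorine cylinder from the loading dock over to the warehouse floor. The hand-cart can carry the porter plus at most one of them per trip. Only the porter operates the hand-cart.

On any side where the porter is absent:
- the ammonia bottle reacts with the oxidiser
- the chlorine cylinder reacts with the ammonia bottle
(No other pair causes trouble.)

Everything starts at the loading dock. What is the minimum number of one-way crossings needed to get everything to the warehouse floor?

Counting alone: the porter can take at most 1 across per trip to the warehouse floor, so moving all 4 needs at least 4 loaded trips out, with a return between consecutive ones — at least 7 crossings.
The safety rule pushes this higher. Following every safe sequence of crossings, the most of the 4 that can be at the warehouse floor as the hand-cart arrives there on crossing 7 is 3 — never all 4.
So no plan with fewer than 9 crossings exists, and this one achieves 9:
1. Porter goes to the warehouse floor with the ammonia bottle.  [the loading dock: the base flask, the chlorine cylinder, the oxidiser | the warehouse floor: the ammonia bottle]
2. Porter goes back to the loading dock alone.  [the loading dock: the base flask, the chlorine cylinder, the oxidiser | the warehouse floor: the ammonia bottle]
3. Porter goes to the warehouse floor with the oxidiser.  [the loading dock: the base flask, the chlorine cylinder | the warehouse floor: the ammonia bottle, the oxidiser]
4. Porter goes back to the loading dock with the ammonia bottle.  [the loading dock: the ammonia bottle, the base flask, the chlorine cylinder | the warehouse floor: the oxidiser]
5. Porter goes to the warehouse floor with the chlorine cylinder.  [the loading dock: the ammonia bottle, the base flask | the warehouse floor: the chlorine cylinder, the oxidiser]
6. Porter goes back to the loading dock alone.  [the loading dock: the ammonia bottle, the base flask | the warehouse floor: the chlorine cylinder, the oxidiser]
7. Porter goes to the warehouse floor with the base flask.  [the loading dock: the ammonia bottle | the warehouse floor: the base flask, the chlorine cylinder, the oxidiser]
8. Porter goes back to the loading dock alone.  [the loading dock: the ammonia bottle | the warehouse floor: the base flask, the chlorine cylinder, the oxidiser]
9. Porter goes to the warehouse floor with the ammonia bottle.  [the loading dock: — | the warehouse floor: the ammonia bottle, the base flask, the chlorine cylinder, the oxidiser]

9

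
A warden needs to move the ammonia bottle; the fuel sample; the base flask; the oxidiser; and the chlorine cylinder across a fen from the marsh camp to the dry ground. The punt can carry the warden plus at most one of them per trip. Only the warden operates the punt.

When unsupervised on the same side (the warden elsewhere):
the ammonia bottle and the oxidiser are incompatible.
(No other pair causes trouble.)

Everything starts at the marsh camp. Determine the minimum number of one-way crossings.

Counting alone: the warden can take at most 1 across per trip to the dry ground, so moving all 5 needs at least 5 loaded trips out, with a return between consecutive ones — at least 9 crossings.
The plan below uses exactly 9 crossings, so it is optimal:
1. Warden goes to the dry ground with the ammonia bottle.  [the marsh camp: the base flask, the chlorine cylinder, the fuel sample, the oxidiser | the dry ground: the ammonia bottle]
2. Warden goes back to the marsh camp alone.  [the marsh camp: the base flask, the chlorine cylinder, the fuel sample, the oxidiser | the dry ground: the ammonia bottle]
3. Warden goes to the dry ground with the fuel sample.  [the marsh camp: the base flask, the chlorine cylinder, the oxidiser | the dry ground: the ammonia bottle, the fuel sample]
4. Warden goes back to the marsh camp alone.  [the marsh camp: the base flask, the chlorine cylinder, the oxidiser | the dry ground: the ammonia bottle, the fuel sample]
5. Warden goes to the dry ground with the base flask.  [the marsh camp: the chlorine cylinder, the oxidiser | the dry ground: the ammonia bottle, the base flask, the fuel sample]
6. Warden goes back to the marsh camp alone.  [the marsh camp: the chlorine cylinder, the oxidiser | the dry ground: the ammonia bottle, the base flask, the fuel sample]
7. Warden goes to the dry ground with the chlorine cylinder.  [the marsh camp: the oxidiser | the dry ground: the ammonia bottle, the base flask, the chlorine cylinder, the fuel sample]
8. Warden goes back to the marsh camp alone.  [the marsh camp: the oxidiser | the dry ground: the ammonia bottle, the base flask, the chlorine cylinder, the fuel sample]
9. Warden goes to the dry ground with the oxidiser.  [the marsh camp: — | the dry ground: the ammonia bottle, the base flask, the chlorine cylinder, the fuel sample, the oxidiser]

9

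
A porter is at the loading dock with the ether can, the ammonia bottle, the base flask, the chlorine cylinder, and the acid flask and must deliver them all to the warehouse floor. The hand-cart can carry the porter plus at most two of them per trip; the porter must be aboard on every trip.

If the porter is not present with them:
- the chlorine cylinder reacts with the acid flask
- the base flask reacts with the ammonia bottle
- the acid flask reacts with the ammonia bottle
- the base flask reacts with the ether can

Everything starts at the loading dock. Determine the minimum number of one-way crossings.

7

Counting alone: the porter can take at most 2 across per trip to the warehouse floor, so moving all 5 needs at least 3 loaded trips out, with a return between consecutive ones — at least 5 crossings.
The safety rule pushes this higher. Following every safe sequence of crossings, the most of the 5 that can be at the warehouse floor as the hand-cart arrives there on crossing 5 is 4 — never all 5.
So no plan with fewer than 7 crossings exists, and this one achieves 7:
1. Porter goes to the warehouse floor with the acid flask and the base flask.
2. Porter goes back to the loading dock alone.
3. Porter goes to the warehouse floor with the ether can.
4. Porter goes back to the loading dock with the base flask.
5. Porter goes to the warehouse floor with the ammonia bottle and the chlorine cylinder.
6. Porter goes back to the loading dock with the acid flask.
7. Porter goes to the warehouse floor with the acid flask and the base flask.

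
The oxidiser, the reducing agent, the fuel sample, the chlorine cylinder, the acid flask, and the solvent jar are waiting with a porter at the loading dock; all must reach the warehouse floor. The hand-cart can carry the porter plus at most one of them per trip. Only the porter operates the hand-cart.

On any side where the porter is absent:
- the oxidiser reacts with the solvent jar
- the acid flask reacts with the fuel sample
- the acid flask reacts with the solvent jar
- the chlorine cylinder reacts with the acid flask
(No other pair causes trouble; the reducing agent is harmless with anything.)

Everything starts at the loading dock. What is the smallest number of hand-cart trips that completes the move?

Whatever the first load, the items left behind include a forbidden pair without the porter. No opening move is safe, so no plan exists.

impossible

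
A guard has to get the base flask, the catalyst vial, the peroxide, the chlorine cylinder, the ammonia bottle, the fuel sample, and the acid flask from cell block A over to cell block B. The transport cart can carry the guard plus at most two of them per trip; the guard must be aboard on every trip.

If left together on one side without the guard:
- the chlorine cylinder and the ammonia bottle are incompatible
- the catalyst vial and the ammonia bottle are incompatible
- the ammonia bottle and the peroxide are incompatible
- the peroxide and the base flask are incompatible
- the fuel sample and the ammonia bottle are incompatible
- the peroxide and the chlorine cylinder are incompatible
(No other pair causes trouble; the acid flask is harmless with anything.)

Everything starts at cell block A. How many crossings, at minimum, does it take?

Counting alone: the guard can take at most 2 across per trip to cell block B, so moving all 7 needs at least 4 loaded trips out, with a return between consecutive ones — at least 7 crossings.
The safety rule pushes this higher. Following every safe sequence of crossings, the most of the 7 that can be at cell block B as the transport cart arrives there on crossings 7, 9 is 5, 6 respectively — never all 7.
So no plan with fewer than 11 crossings exists, and this one achieves 11:
1. Guard goes to cell block B with the ammonia bottle and the peroxide.
2. Guard goes back to cell block A with the peroxide.
3. Guard goes to cell block B with the base flask and the peroxide.
4. Guard goes back to cell block A with the peroxide.
5. Guard goes to cell block B with the catalyst vial and the chlorine cylinder.
6. Guard goes back to cell block A with the ammonia bottle.
7. Guard goes to cell block B with the fuel sample and the peroxide.
8. Guard goes back to cell block A with the peroxide.
9. Guard goes to cell block B with the acid flask and the peroxide.
10. Guard goes back to cell block A with the peroxide.
11. Guard goes to cell block B with the ammonia bottle and the peroxide.

11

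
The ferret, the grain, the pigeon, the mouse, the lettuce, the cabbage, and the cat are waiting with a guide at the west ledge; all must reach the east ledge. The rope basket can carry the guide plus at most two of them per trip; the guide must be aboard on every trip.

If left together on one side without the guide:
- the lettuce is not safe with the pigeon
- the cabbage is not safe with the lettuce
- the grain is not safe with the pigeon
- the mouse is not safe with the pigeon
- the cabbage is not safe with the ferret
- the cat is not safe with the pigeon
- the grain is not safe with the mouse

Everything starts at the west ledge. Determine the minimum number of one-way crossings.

Whatever the first load, the items left behind include a forbidden pair without the guide. No opening move is safe, so no plan exists.

impossible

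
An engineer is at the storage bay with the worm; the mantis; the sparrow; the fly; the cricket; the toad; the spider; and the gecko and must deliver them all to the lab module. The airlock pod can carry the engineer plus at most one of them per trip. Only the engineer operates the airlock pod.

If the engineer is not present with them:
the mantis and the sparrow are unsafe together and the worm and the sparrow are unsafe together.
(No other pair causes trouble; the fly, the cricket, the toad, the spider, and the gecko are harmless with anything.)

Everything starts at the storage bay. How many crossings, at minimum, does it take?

17

Counting alone: the engineer can take at most 1 across per trip to the lab module, so moving all 8 needs at least 8 loaded trips out, with a return between consecutive ones — at least 15 crossings.
The safety rule pushes this higher. Following every safe sequence of crossings, the most of the 8 that can be at the lab module as the airlock pod arrives there on crossing 15 is 7 — never all 8.
So no plan with fewer than 17 crossings exists, and this one achieves 17:
1. Engineer goes to the lab module with the sparrow.  [the storage bay: the cricket, the fly, the gecko, the mantis, the spider, the toad, the worm | the lab module: the sparrow]
2. Engineer goes back to the storage bay alone.  [the storage bay: the cricket, the fly, the gecko, the mantis, the spider, the toad, the worm | the lab module: the sparrow]
3. Engineer goes to the lab module with the worm.  [the storage bay: the cricket, the fly, the gecko, the mantis, the spider, the toad | the lab module: the sparrow, the worm]
4. Engineer goes back to the storage bay with the sparrow.  [the storage bay: the cricket, the fly, the gecko, the mantis, the sparrow, the spider, the toad | the lab module: the worm]
5. Engineer goes to the lab module with the mantis.  [the storage bay: the cricket, the fly, the gecko, the sparrow, the spider, the toad | the lab module: the mantis, the worm]
6. Engineer goes back to the storage bay alone.  [the storage bay: the cricket, the fly, the gecko, the sparrow, the spider, the toad | the lab module: the mantis, the worm]
7. Engineer goes to the lab module with the fly.  [the storage bay: the cricket, the gecko, the sparrow, the spider, the toad | the lab module: the fly, the mantis, the worm]
8. Engineer goes back to the storage bay alone.  [the storage bay: the cricket, the gecko, the sparrow, the spider, the toad | the lab module: the fly, the mantis, the worm]
9. Engineer goes to the lab module with the cricket.  [the storage bay: the gecko, the sparrow, the spider, the toad | the lab module: the cricket, the fly, the mantis, the worm]
10. Engineer goes back to the storage bay alone.  [the storage bay: the gecko, the sparrow, the spider, the toad | the lab module: the cricket, the fly, the mantis, the worm]
11. Engineer goes to the lab module with the toad.  [the storage bay: the gecko, the sparrow, the spider | the lab module: the cricket, the fly, the mantis, the toad, the worm]
12. Engineer goes back to the storage bay alone.  [the storage bay: the gecko, the sparrow, the spider | the lab module: the cricket, the fly, the mantis, the toad, the worm]
13. Engineer goes to the lab module with the spider.  [the storage bay: the gecko, the sparrow | the lab module: the cricket, the fly, the mantis, the spider, the toad, the worm]
14. Engineer goes back to the storage bay alone.  [the storage bay: the gecko, the sparrow | the lab module: the cricket, the fly, the mantis, the spider, the toad, the worm]
15. Engineer goes to the lab module with the gecko.  [the storage bay: the sparrow | the lab module: the cricket, the fly, the gecko, the mantis, the spider, the toad, the worm]
16. Engineer goes back to the storage bay alone.  [the storage bay: the sparrow | the lab module: the cricket, the fly, the gecko, the mantis, the spider, the toad, the worm]
17. Engineer goes to the lab module with the sparrow.  [the storage bay: — | the lab module: the cricket, the fly, the gecko, the mantis, the sparrow, the spider, the toad, the worm]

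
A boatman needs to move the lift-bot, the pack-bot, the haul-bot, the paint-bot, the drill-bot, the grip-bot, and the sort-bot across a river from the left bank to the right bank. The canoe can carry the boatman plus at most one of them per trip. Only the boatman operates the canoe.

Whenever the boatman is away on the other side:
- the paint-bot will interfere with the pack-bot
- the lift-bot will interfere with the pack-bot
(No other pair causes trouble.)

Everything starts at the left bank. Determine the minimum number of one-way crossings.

Counting alone: the boatman can take at most 1 across per trip to the right bank, so moving all 7 needs at least 7 loaded trips out, with a return between consecutive ones — at least 13 crossings.
The safety rule pushes this higher. Following every safe sequence of crossings, the most of the 7 that can be at the right bank as the canoe arrives there on crossing 13 is 6 — never all 7.
So no plan with fewer than 15 crossings exists, and this one achieves 15:
1. Boatman goes to the right bank with the pack-bot.  [the left bank: the drill-bot, the grip-bot, the haul-bot, the lift-bot, the paint-bot, the sort-bot | the right bank: the pack-bot]
2. Boatman goes back to the left bank alone.  [the left bank: the drill-bot, the grip-bot, the haul-bot, the lift-bot, the paint-bot, the sort-bot | the right bank: the pack-bot]
3. Boatman goes to the right bank with the lift-bot.  [the left bank: the drill-bot, the grip-bot, the haul-bot, the paint-bot, the sort-bot | the right bank: the lift-bot, the pack-bot]
4. Boatman goes back to the left bank with the pack-bot.  [the left bank: the drill-bot, the grip-bot, the haul-bot, the pack-bot, the paint-bot, the sort-bot | the right bank: the lift-bot]
5. Boatman goes to the right bank with the paint-bot.  [the left bank: the drill-bot, the grip-bot, the haul-bot, the pack-bot, the sort-bot | the right bank: the lift-bot, the paint-bot]
6. Boatman goes back to the left bank alone.  [the left bank: the drill-bot, the grip-bot, the haul-bot, the pack-bot, the sort-bot | the right bank: the lift-bot, the paint-bot]
7. Boatman goes to the right bank with the haul-bot.  [the left bank: the drill-bot, the grip-bot, the pack-bot, the sort-bot | the right bank: the haul-bot, the lift-bot, the paint-bot]
8. Boatman goes back to the left bank alone.  [the left bank: the drill-bot, the grip-bot, the pack-bot, the sort-bot | the right bank: the haul-bot, the lift-bot, the paint-bot]
9. Boatman goes to the right bank with the drill-bot.  [the left bank: the grip-bot, the pack-bot, the sort-bot | the right bank: the drill-bot, the haul-bot, the lift-bot, the paint-bot]
10. Boatman goes back to the left bank alone.  [the left bank: the grip-bot, the pack-bot, the sort-bot | the right bank: the drill-bot, the haul-bot, the lift-bot, the paint-bot]
11. Boatman goes to the right bank with the grip-bot.  [the left bank: the pack-bot, the sort-bot | the right bank: the drill-bot, the grip-bot, the haul-bot, the lift-bot, the paint-bot]
12. Boatman goes back to the left bank alone.  [the left bank: the pack-bot, the sort-bot | the right bank: the drill-bot, the grip-bot, the haul-bot, the lift-bot, the paint-bot]
13. Boatman goes to the right bank with the sort-bot.  [the left bank: the pack-bot | the right bank: the drill-bot, the grip-bot, the haul-bot, the lift-bot, the paint-bot, the sort-bot]
14. Boatman goes back to the left bank alone.  [the left bank: the pack-bot | the right bank: the drill-bot, the grip-bot, the haul-bot, the lift-bot, the paint-bot, the sort-bot]
15. Boatman goes to the right bank with the pack-bot.  [the left bank: — | the right bank: the drill-bot, the grip-bot, the haul-bot, the lift-bot, the pack-bot, the paint-bot, the sort-bot]

15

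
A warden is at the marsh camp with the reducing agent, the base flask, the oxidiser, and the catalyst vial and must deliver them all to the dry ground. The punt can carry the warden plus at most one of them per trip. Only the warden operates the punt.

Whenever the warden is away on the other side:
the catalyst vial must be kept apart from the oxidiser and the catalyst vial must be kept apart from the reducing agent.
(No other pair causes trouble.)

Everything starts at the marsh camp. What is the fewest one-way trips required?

Counting alone: the warden can take at most 1 across per trip to the dry ground, so moving all 4 needs at least 4 loaded trips out, with a return between consecutive ones — at least 7 crossings.
The safety rule pushes this higher. Following every safe sequence of crossings, the most of the 4 that can be at the dry ground as the punt arrives there on crossing 7 is 3 — never all 4.
So no plan with fewer than 9 crossings exists, and this one achieves 9:
1. Warden goes to the dry ground with the catalyst vial.  [the marsh camp: the base flask, the oxidiser, the reducing agent | the dry ground: the catalyst vial]
2. Warden goes back to the marsh camp alone.  [the marsh camp: the base flask, the oxidiser, the reducing agent | the dry ground: the catalyst vial]
3. Warden goes to the dry ground with the reducing agent.  [the marsh camp: the base flask, the oxidiser | the dry ground: the catalyst vial, the reducing agent]
4. Warden goes back to the marsh camp with the catalyst vial.  [the marsh camp: the base flask, the catalyst vial, the oxidiser | the dry ground: the reducing agent]
5. Warden goes to the dry ground with the oxidiser.  [the marsh camp: the base flask, the catalyst vial | the dry ground: the oxidiser, the reducing agent]
6. Warden goes back to the marsh camp alone.  [the marsh camp: the base flask, the catalyst vial | the dry ground: the oxidiser, the reducing agent]
7. Warden goes to the dry ground with the base flask.  [the marsh camp: the catalyst vial | the dry ground: the base flask, the oxidiser, the reducing agent]
8. Warden goes back to the marsh camp alone.  [the marsh camp: the catalyst vial | the dry ground: the base flask, the oxidiser, the reducing agent]
9. Warden goes to the dry ground with the catalyst vial.  [the marsh camp: — | the dry ground: the base flask, the catalyst vial, the oxidiser, the reducing agent]

9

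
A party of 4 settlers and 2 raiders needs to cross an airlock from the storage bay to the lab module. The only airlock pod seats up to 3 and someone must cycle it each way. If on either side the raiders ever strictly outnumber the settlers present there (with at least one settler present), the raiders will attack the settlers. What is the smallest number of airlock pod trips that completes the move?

5

Counting alone: each trip to the lab module takes at most 3 across and each return brings at least 1 back, so after t trips out (and t−1 returns) at most 3t − (t−1) of the 6 are across; that first reaches 6 at t = 3, so at least 5 crossings are needed.
The plan below uses exactly 5 crossings, so it is optimal:
1. 2 raiders → the lab module.  (the storage bay: 4S 0R; the lab module: 0S 2R)
2. 1 raider ← the storage bay.  (the storage bay: 4S 1R; the lab module: 0S 1R)
3. 2 settlers and 1 raider → the lab module.  (the storage bay: 2S 0R; the lab module: 2S 2R)
4. 1 raider ← the storage bay.  (the storage bay: 2S 1R; the lab module: 2S 1R)
5. 2 settlers and 1 raider → the lab module.  (the storage bay: 0S 0R; the lab module: 4S 2R)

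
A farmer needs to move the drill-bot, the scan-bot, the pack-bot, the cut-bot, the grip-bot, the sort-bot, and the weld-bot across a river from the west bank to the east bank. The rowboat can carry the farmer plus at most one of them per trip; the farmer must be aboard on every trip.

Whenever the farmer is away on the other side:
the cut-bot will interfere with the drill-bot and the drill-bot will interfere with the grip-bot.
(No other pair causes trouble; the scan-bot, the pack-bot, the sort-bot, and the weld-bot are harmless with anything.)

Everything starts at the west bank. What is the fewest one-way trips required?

Counting alone: the farmer can take at most 1 across per trip to the east bank, so moving all 7 needs at least 7 loaded trips out, with a return between consecutive ones — at least 13 crossings.
The safety rule pushes this higher. Following every safe sequence of crossings, the most of the 7 that can be at the east bank as the rowboat arrives there on crossing 13 is 6 — never all 7.
So no plan with fewer than 15 crossings exists, and this one achieves 15:
1. Farmer goes to the east bank with the drill-bot.
2. Farmer goes back to the west bank alone.
3. Farmer goes to the east bank with the scan-bot.
4. Farmer goes back to the west bank alone.
5. Farmer goes to the east bank with the pack-bot.
6. Farmer goes back to the west bank alone.
7. Farmer goes to the east bank with the cut-bot.
8. Farmer goes back to the west bank with the drill-bot.
9. Farmer goes to the east bank with the grip-bot.
10. Farmer goes back to the west bank alone.
11. Farmer goes to the east bank with the sort-bot.
12. Farmer goes back to the west bank alone.
13. Farmer goes to the east bank with the weld-bot.
14. Farmer goes back to the west bank alone.
15. Farmer goes to the east bank with the drill-bot.

15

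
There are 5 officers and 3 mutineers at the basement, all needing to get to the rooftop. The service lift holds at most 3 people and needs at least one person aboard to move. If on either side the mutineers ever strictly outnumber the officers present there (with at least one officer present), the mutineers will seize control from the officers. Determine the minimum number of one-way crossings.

Counting alone: each trip to the rooftop takes at most 3 across and each return brings at least 1 back, so after t trips out (and t−1 returns) at most 3t − (t−1) of the 8 are across; that first reaches 8 at t = 4, so at least 7 crossings are needed.
The plan below uses exactly 7 crossings, so it is optimal:
1. 2 mutineers → the rooftop.  (the basement: 5O 1M; the rooftop: 0O 2M)
2. 1 mutineer ← the basement.  (the basement: 5O 2M; the rooftop: 0O 1M)
3. 2 officers and 1 mutineer → the rooftop.  (the basement: 3O 1M; the rooftop: 2O 2M)
4. 1 mutineer ← the basement.  (the basement: 3O 2M; the rooftop: 2O 1M)
5. 1 officer and 2 mutineers → the rooftop.  (the basement: 2O 0M; the rooftop: 3O 3M)
6. 1 mutineer ← the basement.  (the basement: 2O 1M; the rooftop: 3O 2M)
7. 2 officers and 1 mutineer → the rooftop.  (the basement: 0O 0M; the rooftop: 5O 3M)

7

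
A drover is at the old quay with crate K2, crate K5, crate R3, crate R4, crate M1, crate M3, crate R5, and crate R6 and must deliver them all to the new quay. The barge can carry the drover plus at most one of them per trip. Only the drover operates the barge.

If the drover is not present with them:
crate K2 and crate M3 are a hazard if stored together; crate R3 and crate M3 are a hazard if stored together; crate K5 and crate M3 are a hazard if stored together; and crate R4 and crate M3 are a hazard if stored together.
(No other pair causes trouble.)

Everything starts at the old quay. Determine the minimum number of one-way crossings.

Following every safe sequence of crossings from the start, the most of the 8 that can be at the new quay as the barge arrives there on crossings 1, 3, 5, 7, 9 is 1, 2, 3, 4, 5 respectively; the best ever achieved is 5 of 8.
From crossing 11 on, no configuration arises that was not already reachable earlier: only 88 distinct safe configurations (who is on which side, and where the barge is) can ever be reached, none of them has everyone across, and every continuation just revisits them. So no valid plan exists.

impossible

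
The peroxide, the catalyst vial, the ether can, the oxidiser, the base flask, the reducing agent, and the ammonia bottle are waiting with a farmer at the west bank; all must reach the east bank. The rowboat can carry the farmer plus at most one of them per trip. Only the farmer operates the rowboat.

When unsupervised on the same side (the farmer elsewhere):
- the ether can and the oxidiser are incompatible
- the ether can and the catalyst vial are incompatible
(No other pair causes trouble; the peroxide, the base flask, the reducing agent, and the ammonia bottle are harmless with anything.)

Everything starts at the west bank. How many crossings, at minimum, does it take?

15

Counting alone: the farmer can take at most 1 across per trip to the east bank, so moving all 7 needs at least 7 loaded trips out, with a return between consecutive ones — at least 13 crossings.
The safety rule pushes this higher. Following every safe sequence of crossings, the most of the 7 that can be at the east bank as the rowboat arrives there on crossing 13 is 6 — never all 7.
So no plan with fewer than 15 crossings exists, and this one achieves 15:
1. Farmer goes to the east bank with the ether can.  [the west bank: the ammonia bottle, the base flask, the catalyst vial, the oxidiser, the peroxide, the reducing agent | the east bank: the ether can]
2. Farmer goes back to the west bank alone.  [the west bank: the ammonia bottle, the base flask, the catalyst vial, the oxidiser, the peroxide, the reducing agent | the east bank: the ether can]
3. Farmer goes to the east bank with the peroxide.  [the west bank: the ammonia bottle, the base flask, the catalyst vial, the oxidiser, the reducing agent | the east bank: the ether can, the peroxide]
4. Farmer goes back to the west bank alone.  [the west bank: the ammonia bottle, the base flask, the catalyst vial, the oxidiser, the reducing agent | the east bank: the ether can, the peroxide]
5. Farmer goes to the east bank with the catalyst vial.  [the west bank: the ammonia bottle, the base flask, the oxidiser, the reducing agent | the east bank: the catalyst vial, the ether can, the peroxide]
6. Farmer goes back to the west bank with the ether can.  [the west bank: the ammonia bottle, the base flask, the ether can, the oxidiser, the reducing agent | the east bank: the catalyst vial, the peroxide]
7. Farmer goes to the east bank with the oxidiser.  [the west bank: the ammonia bottle, the base flask, the ether can, the reducing agent | the east bank: the catalyst vial, the oxidiser, the peroxide]
8. Farmer goes back to the west bank alone.  [the west bank: the ammonia bottle, the base flask, the ether can, the reducing agent | the east bank: the catalyst vial, the oxidiser, the peroxide]
9. Farmer goes to the east bank with the base flask.  [the west bank: the ammonia bottle, the ether can, the reducing agent | the east bank: the base flask, the catalyst vial, the oxidiser, the peroxide]
10. Farmer goes back to the west bank alone.  [the west bank: the ammonia bottle, the ether can, the reducing agent | the east bank: the base flask, the catalyst vial, the oxidiser, the peroxide]
11. Farmer goes to the east bank with the reducing agent.  [the west bank: the ammonia bottle, the ether can | the east bank: the base flask, the catalyst vial, the oxidiser, the peroxide, the reducing agent]
12. Farmer goes back to the west bank alone.  [the west bank: the ammonia bottle, the ether can | the east bank: the base flask, the catalyst vial, the oxidiser, the peroxide, the reducing agent]
13. Farmer goes to the east bank with the ammonia bottle.  [the west bank: the ether can | the east bank: the ammonia bottle, the base flask, the catalyst vial, the oxidiser, the peroxide, the reducing agent]
14. Farmer goes back to the west bank alone.  [the west bank: the ether can | the east bank: the ammonia bottle, the base flask, the catalyst vial, the oxidiser, the peroxide, the reducing agent]
15. Farmer goes to the east bank with the ether can.  [the west bank: — | the east bank: the ammonia bottle, the base flask, the catalyst vial, the ether can, the oxidiser, the peroxide, the reducing agent]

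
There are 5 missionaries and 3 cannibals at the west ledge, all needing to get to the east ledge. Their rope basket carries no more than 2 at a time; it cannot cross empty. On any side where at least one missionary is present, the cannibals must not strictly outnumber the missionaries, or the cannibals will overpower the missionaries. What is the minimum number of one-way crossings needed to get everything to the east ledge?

Counting alone: each trip to the east ledge takes at most 2 across and each return brings at least 1 back, so after t trips out (and t−1 returns) at most 2t − (t−1) of the 8 are across; that first reaches 8 at t = 7, so at least 13 crossings are needed.
The plan below uses exactly 13 crossings, so it is optimal:
1. 2 cannibals → the east ledge.  (the west ledge: 5M 1C; the east ledge: 0M 2C)
2. 1 cannibal ← the west ledge.  (the west ledge: 5M 2C; the east ledge: 0M 1C)
3. 2 cannibals → the east ledge.  (the west ledge: 5M 0C; the east ledge: 0M 3C)
4. 1 cannibal ← the west ledge.  (the west ledge: 5M 1C; the east ledge: 0M 2C)
5. 2 missionaries → the east ledge.  (the west ledge: 3M 1C; the east ledge: 2M 2C)
6. 1 cannibal ← the west ledge.  (the west ledge: 3M 2C; the east ledge: 2M 1C)
7. 1 missionary and 1 cannibal → the east ledge.  (the west ledge: 2M 1C; the east ledge: 3M 2C)
8. 1 cannibal ← the west ledge.  (the west ledge: 2M 2C; the east ledge: 3M 1C)
9. 2 cannibals → the east ledge.  (the west ledge: 2M 0C; the east ledge: 3M 3C)
10. 1 cannibal ← the west ledge.  (the west ledge: 2M 1C; the east ledge: 3M 2C)
11. 1 missionary and 1 cannibal → the east ledge.  (the west ledge: 1M 0C; the east ledge: 4M 3C)
12. 1 cannibal ← the west ledge.  (the west ledge: 1M 1C; the east ledge: 4M 2C)
13. 1 missionary and 1 cannibal → the east ledge.  (the west ledge: 0M 0C; the east ledge: 5M 3C)

13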